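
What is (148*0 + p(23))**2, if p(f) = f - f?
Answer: 0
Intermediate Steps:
p(f) = 0
(148*0 + p(23))**2 = (148*0 + 0)**2 = (0 + 0)**2 = 0**2 = 0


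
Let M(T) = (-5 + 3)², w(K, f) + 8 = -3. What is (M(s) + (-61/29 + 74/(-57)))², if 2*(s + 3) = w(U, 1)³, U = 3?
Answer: 978121/2732409 ≈ 0.35797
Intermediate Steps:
w(K, f) = -11 (w(K, f) = -8 - 3 = -11)
s = -1337/2 (s = -3 + (½)*(-11)³ = -3 + (½)*(-1331) = -3 - 1331/2 = -1337/2 ≈ -668.50)
M(T) = 4 (M(T) = (-2)² = 4)
(M(s) + (-61/29 + 74/(-57)))² = (4 + (-61/29 + 74/(-57)))² = (4 + (-61*1/29 + 74*(-1/57)))² = (4 + (-61/29 - 74/57))² = (4 - 5623/1653)² = (989/1653)² = 978121/2732409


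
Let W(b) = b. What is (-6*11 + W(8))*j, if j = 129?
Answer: -7482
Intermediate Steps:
(-6*11 + W(8))*j = (-6*11 + 8)*129 = (-66 + 8)*129 = -58*129 = -7482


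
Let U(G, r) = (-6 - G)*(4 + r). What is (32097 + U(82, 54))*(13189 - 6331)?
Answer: 185117994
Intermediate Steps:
(32097 + U(82, 54))*(13189 - 6331) = (32097 + (-24 - 6*54 - 4*82 - 1*82*54))*(13189 - 6331) = (32097 + (-24 - 324 - 328 - 4428))*6858 = (32097 - 5104)*6858 = 26993*6858 = 185117994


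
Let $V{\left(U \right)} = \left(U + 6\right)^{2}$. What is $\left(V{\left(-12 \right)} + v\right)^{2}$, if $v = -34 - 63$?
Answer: $3721$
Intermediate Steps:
$V{\left(U \right)} = \left(6 + U\right)^{2}$
$v = -97$
$\left(V{\left(-12 \right)} + v\right)^{2} = \left(\left(6 - 12\right)^{2} - 97\right)^{2} = \left(\left(-6\right)^{2} - 97\right)^{2} = \left(36 - 97\right)^{2} = \left(-61\right)^{2} = 3721$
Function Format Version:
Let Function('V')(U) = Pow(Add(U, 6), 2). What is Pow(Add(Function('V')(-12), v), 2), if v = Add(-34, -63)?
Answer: 3721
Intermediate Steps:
Function('V')(U) = Pow(Add(6, U), 2)
v = -97
Pow(Add(Function('V')(-12), v), 2) = Pow(Add(Pow(Add(6, -12), 2), -97), 2) = Pow(Add(Pow(-6, 2), -97), 2) = Pow(Add(36, -97), 2) = Pow(-61, 2) = 3721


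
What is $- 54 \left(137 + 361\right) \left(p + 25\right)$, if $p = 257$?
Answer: $-7583544$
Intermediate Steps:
$- 54 \left(137 + 361\right) \left(p + 25\right) = - 54 \left(137 + 361\right) \left(257 + 25\right) = - 54 \cdot 498 \cdot 282 = \left(-54\right) 140436 = -7583544$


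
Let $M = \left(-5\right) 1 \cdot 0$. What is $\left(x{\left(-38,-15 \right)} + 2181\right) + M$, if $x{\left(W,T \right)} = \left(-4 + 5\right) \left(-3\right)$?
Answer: $2178$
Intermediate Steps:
$x{\left(W,T \right)} = -3$ ($x{\left(W,T \right)} = 1 \left(-3\right) = -3$)
$M = 0$ ($M = \left(-5\right) 0 = 0$)
$\left(x{\left(-38,-15 \right)} + 2181\right) + M = \left(-3 + 2181\right) + 0 = 2178 + 0 = 2178$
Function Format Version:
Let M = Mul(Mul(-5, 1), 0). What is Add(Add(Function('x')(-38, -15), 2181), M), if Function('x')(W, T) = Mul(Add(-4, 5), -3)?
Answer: 2178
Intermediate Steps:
Function('x')(W, T) = -3 (Function('x')(W, T) = Mul(1, -3) = -3)
M = 0 (M = Mul(-5, 0) = 0)
Add(Add(Function('x')(-38, -15), 2181), M) = Add(Add(-3, 2181), 0) = Add(2178, 0) = 2178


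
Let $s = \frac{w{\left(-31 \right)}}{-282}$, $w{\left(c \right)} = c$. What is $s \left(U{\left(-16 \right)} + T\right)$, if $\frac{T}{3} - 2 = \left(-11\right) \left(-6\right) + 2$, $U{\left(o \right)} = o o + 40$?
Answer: $\frac{7843}{141} \approx 55.624$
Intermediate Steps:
$U{\left(o \right)} = 40 + o^{2}$ ($U{\left(o \right)} = o^{2} + 40 = 40 + o^{2}$)
$T = 210$ ($T = 6 + 3 \left(\left(-11\right) \left(-6\right) + 2\right) = 6 + 3 \left(66 + 2\right) = 6 + 3 \cdot 68 = 6 + 204 = 210$)
$s = \frac{31}{282}$ ($s = - \frac{31}{-282} = \left(-31\right) \left(- \frac{1}{282}\right) = \frac{31}{282} \approx 0.10993$)
$s \left(U{\left(-16 \right)} + T\right) = \frac{31 \left(\left(40 + \left(-16\right)^{2}\right) + 210\right)}{282} = \frac{31 \left(\left(40 + 256\right) + 210\right)}{282} = \frac{31 \left(296 + 210\right)}{282} = \frac{31}{282} \cdot 506 = \frac{7843}{141}$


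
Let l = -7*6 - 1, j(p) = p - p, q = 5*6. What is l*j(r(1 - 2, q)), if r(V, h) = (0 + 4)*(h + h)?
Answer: 0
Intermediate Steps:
q = 30
r(V, h) = 8*h (r(V, h) = 4*(2*h) = 8*h)
j(p) = 0
l = -43 (l = -42 - 1 = -43)
l*j(r(1 - 2, q)) = -43*0 = 0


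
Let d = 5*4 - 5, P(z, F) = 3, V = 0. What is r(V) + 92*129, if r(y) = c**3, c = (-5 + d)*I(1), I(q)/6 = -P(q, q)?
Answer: -5820132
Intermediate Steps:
I(q) = -18 (I(q) = 6*(-1*3) = 6*(-3) = -18)
d = 15 (d = 20 - 5 = 15)
c = -180 (c = (-5 + 15)*(-18) = 10*(-18) = -180)
r(y) = -5832000 (r(y) = (-180)**3 = -5832000)
r(V) + 92*129 = -5832000 + 92*129 = -5832000 + 11868 = -5820132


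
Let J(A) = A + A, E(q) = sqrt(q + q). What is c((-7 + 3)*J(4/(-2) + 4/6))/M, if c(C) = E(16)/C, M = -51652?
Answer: -3*sqrt(2)/413216 ≈ -1.0267e-5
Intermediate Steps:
E(q) = sqrt(2)*sqrt(q) (E(q) = sqrt(2*q) = sqrt(2)*sqrt(q))
J(A) = 2*A
c(C) = 4*sqrt(2)/C (c(C) = (sqrt(2)*sqrt(16))/C = (sqrt(2)*4)/C = (4*sqrt(2))/C = 4*sqrt(2)/C)
c((-7 + 3)*J(4/(-2) + 4/6))/M = (4*sqrt(2)/(((-7 + 3)*(2*(4/(-2) + 4/6)))))/(-51652) = (4*sqrt(2)/((-8*(4*(-1/2) + 4*(1/6)))))*(-1/51652) = (4*sqrt(2)/((-8*(-2 + 2/3))))*(-1/51652) = (4*sqrt(2)/((-8*(-4)/3)))*(-1/51652) = (4*sqrt(2)/((-4*(-8/3))))*(-1/51652) = (4*sqrt(2)/(32/3))*(-1/51652) = (4*sqrt(2)*(3/32))*(-1/51652) = (3*sqrt(2)/8)*(-1/51652) = -3*sqrt(2)/413216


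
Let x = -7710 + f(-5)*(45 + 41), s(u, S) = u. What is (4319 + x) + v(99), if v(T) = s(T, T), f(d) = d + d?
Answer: -4152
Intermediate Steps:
f(d) = 2*d
v(T) = T
x = -8570 (x = -7710 + (2*(-5))*(45 + 41) = -7710 - 10*86 = -7710 - 860 = -8570)
(4319 + x) + v(99) = (4319 - 8570) + 99 = -4251 + 99 = -4152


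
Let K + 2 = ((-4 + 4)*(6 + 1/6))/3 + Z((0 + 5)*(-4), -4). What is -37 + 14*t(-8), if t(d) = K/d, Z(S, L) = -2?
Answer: -30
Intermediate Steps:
K = -4 (K = -2 + (((-4 + 4)*(6 + 1/6))/3 - 2) = -2 + ((0*(6 + ⅙))*(⅓) - 2) = -2 + ((0*(37/6))*(⅓) - 2) = -2 + (0*(⅓) - 2) = -2 + (0 - 2) = -2 - 2 = -4)
t(d) = -4/d
-37 + 14*t(-8) = -37 + 14*(-4/(-8)) = -37 + 14*(-4*(-⅛)) = -37 + 14*(½) = -37 + 7 = -30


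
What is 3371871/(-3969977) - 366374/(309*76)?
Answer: -766840685981/46615469934 ≈ -16.450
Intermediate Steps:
3371871/(-3969977) - 366374/(309*76) = 3371871*(-1/3969977) - 366374/23484 = -3371871/3969977 - 366374*1/23484 = -3371871/3969977 - 183187/11742 = -766840685981/46615469934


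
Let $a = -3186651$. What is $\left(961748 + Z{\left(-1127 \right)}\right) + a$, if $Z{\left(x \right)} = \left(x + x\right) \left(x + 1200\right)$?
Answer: $-2389445$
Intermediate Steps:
$Z{\left(x \right)} = 2 x \left(1200 + x\right)$
$\left(961748 + Z{\left(-1127 \right)}\right) + a = \left(961748 + 2 \left(-1127\right) \left(1200 - 1127\right)\right) - 3186651 = \left(961748 + 2 \left(-1127\right) 73\right) - 3186651 = \left(961748 - 164542\right) - 3186651 = 797206 - 3186651 = -2389445$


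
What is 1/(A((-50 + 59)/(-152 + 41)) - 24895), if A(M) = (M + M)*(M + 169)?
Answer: -1369/34118755 ≈ -4.0125e-5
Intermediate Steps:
A(M) = 2*M*(169 + M) (A(M) = (2*M)*(169 + M) = 2*M*(169 + M))
1/(A((-50 + 59)/(-152 + 41)) - 24895) = 1/(2*((-50 + 59)/(-152 + 41))*(169 + (-50 + 59)/(-152 + 41)) - 24895) = 1/(2*(9/(-111))*(169 + 9/(-111)) - 24895) = 1/(2*(9*(-1/111))*(169 + 9*(-1/111)) - 24895) = 1/(2*(-3/37)*(169 - 3/37) - 24895) = 1/(2*(-3/37)*(6250/37) - 24895) = 1/(-37500/1369 - 24895) = 1/(-34118755/1369) = -1369/34118755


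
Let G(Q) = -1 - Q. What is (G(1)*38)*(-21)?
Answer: 1596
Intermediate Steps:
(G(1)*38)*(-21) = ((-1 - 1*1)*38)*(-21) = ((-1 - 1)*38)*(-21) = -2*38*(-21) = -76*(-21) = 1596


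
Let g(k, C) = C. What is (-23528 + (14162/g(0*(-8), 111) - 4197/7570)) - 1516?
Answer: -20936981407/840270 ≈ -24917.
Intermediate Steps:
(-23528 + (14162/g(0*(-8), 111) - 4197/7570)) - 1516 = (-23528 + (14162/111 - 4197/7570)) - 1516 = (-23528 + 106740473/840270) - 1516 = -19663132087/840270 - 1516 = -20936981407/840270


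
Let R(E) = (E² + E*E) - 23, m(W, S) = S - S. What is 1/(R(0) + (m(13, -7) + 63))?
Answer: 1/40 ≈ 0.025000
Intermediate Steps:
m(W, S) = 0
R(E) = -23 + 2*E² (R(E) = (E² + E²) - 23 = 2*E² - 23 = -23 + 2*E²)
1/(R(0) + (m(13, -7) + 63)) = 1/((-23 + 2*0²) + (0 + 63)) = 1/((-23 + 2*0) + 63) = 1/((-23 + 0) + 63) = 1/(-23 + 63) = 1/40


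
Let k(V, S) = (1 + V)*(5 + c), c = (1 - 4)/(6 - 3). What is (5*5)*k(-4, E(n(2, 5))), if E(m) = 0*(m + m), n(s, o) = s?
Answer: -300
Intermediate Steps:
E(m) = 0 (E(m) = 0*(2*m) = 0)
c = -1 (c = -3/3 = -3*⅓ = -1)
k(V, S) = 4 + 4*V (k(V, S) = (1 + V)*(5 - 1) = (1 + V)*4 = 4 + 4*V)
(5*5)*k(-4, E(n(2, 5))) = (5*5)*(4 + 4*(-4)) = 25*(4 - 16) = 25*(-12) = -300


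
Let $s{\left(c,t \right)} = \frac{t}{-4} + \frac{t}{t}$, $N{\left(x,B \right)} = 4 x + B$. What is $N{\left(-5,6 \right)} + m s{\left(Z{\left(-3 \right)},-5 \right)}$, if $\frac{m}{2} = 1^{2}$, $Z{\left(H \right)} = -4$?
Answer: $- \frac{19}{2} \approx -9.5$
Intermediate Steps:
$N{\left(x,B \right)} = B + 4 x$
$s{\left(c,t \right)} = 1 - \frac{t}{4}$ ($s{\left(c,t \right)} = t \left(- \frac{1}{4}\right) + 1 = - \frac{t}{4} + 1 = 1 - \frac{t}{4}$)
$m = 2$ ($m = 2 \cdot 1^{2} = 2 \cdot 1 = 2$)
$N{\left(-5,6 \right)} + m s{\left(Z{\left(-3 \right)},-5 \right)} = \left(6 + 4 \left(-5\right)\right) + 2 \left(1 - - \frac{5}{4}\right) = \left(6 - 20\right) + 2 \left(1 + \frac{5}{4}\right) = -14 + 2 \cdot \frac{9}{4} = -14 + \frac{9}{2} = - \frac{19}{2}$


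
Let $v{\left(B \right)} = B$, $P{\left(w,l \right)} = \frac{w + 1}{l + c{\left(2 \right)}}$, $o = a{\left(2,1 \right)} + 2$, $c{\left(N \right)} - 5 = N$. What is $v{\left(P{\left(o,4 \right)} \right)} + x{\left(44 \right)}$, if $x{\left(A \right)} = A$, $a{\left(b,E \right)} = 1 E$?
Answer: $\frac{488}{11} \approx 44.364$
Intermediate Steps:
$a{\left(b,E \right)} = E$
$c{\left(N \right)} = 5 + N$
$o = 3$ ($o = 1 + 2 = 3$)
$P{\left(w,l \right)} = \frac{1 + w}{7 + l}$ ($P{\left(w,l \right)} = \frac{w + 1}{l + \left(5 + 2\right)} = \frac{1 + w}{l + 7} = \frac{1 + w}{7 + l}$)
$v{\left(P{\left(o,4 \right)} \right)} + x{\left(44 \right)} = \frac{1 + 3}{7 + 4} + 44 = \frac{1}{11} \cdot 4 + 44 = \frac{4}{11} + 44 = \frac{488}{11}$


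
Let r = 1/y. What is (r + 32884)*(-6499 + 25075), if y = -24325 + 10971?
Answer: 4078666700280/6677 ≈ 6.1085e+8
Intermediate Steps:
y = -13354
r = -1/13354 (r = 1/(-13354) = -1/13354 ≈ -7.4884e-5)
(r + 32884)*(-6499 + 25075) = (-1/13354 + 32884)*(-6499 + 25075) = (439132935/13354)*18576 = 4078666700280/6677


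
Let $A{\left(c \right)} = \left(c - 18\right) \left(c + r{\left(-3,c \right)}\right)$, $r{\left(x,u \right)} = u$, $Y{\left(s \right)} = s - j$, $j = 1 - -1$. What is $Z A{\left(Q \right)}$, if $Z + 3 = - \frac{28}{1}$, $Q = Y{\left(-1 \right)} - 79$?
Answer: $-508400$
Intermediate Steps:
$j = 2$ ($j = 1 + 1 = 2$)
$Y{\left(s \right)} = -2 + s$ ($Y{\left(s \right)} = s - 2 = -2 + s$)
$Q = -82$ ($Q = \left(-2 - 1\right) - 79 = -3 - 79 = -82$)
$A{\left(c \right)} = 2 c \left(-18 + c\right)$ ($A{\left(c \right)} = \left(c - 18\right) \left(c + c\right) = \left(-18 + c\right) 2 c = 2 c \left(-18 + c\right)$)
$Z = -31$ ($Z = -3 - \frac{28}{1} = -3 - 28 = -31$)
$Z A{\left(Q \right)} = - 31 \cdot 2 \left(-82\right) \left(-18 - 82\right) = - 31 \cdot 2 \left(-82\right) \left(-100\right) = \left(-31\right) 16400 = -508400$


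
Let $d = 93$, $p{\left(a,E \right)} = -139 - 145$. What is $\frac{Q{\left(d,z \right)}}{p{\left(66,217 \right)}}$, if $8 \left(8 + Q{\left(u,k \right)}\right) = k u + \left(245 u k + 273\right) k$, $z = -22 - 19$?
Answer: $- \frac{38286515}{2272} \approx -16851.0$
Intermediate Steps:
$p{\left(a,E \right)} = -284$ ($p{\left(a,E \right)} = -139 - 145 = -284$)
$z = -41$ ($z = -22 - 19 = -41$)
$Q{\left(u,k \right)} = -8 + \frac{k u}{8} + \frac{k \left(273 + 245 k u\right)}{8}$ ($Q{\left(u,k \right)} = -8 + \frac{k u + \left(245 u k + 273\right) k}{8} = -8 + \frac{k u + \left(245 k u + 273\right) k}{8} = -8 + \frac{k u + \left(273 + 245 k u\right) k}{8} = -8 + \frac{k u + k \left(273 + 245 k u\right)}{8} = -8 + \left(\frac{k u}{8} + \frac{k \left(273 + 245 k u\right)}{8}\right) = -8 + \frac{k u}{8} + \frac{k \left(273 + 245 k u\right)}{8}$)
$\frac{Q{\left(d,z \right)}}{p{\left(66,217 \right)}} = \frac{-8 + \frac{273}{8} \left(-41\right) + \frac{1}{8} \left(-41\right) 93 + \frac{245}{8} \cdot 93 \left(-41\right)^{2}}{-284} = \left(-8 - \frac{11193}{8} - \frac{3813}{8} + \frac{245}{8} \cdot 93 \cdot 1681\right) \left(- \frac{1}{284}\right) = \left(-8 - \frac{11193}{8} - \frac{3813}{8} + \frac{38301585}{8}\right) \left(- \frac{1}{284}\right) = \frac{38286515}{8} \left(- \frac{1}{284}\right) = - \frac{38286515}{2272}$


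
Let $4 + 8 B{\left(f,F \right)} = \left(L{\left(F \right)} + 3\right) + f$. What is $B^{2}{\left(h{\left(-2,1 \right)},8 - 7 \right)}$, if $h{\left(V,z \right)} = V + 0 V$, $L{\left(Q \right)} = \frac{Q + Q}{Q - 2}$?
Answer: $\frac{25}{64} \approx 0.39063$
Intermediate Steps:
$L{\left(Q \right)} = \frac{2 Q}{-2 + Q}$
$h{\left(V,z \right)} = V$ ($h{\left(V,z \right)} = V + 0 = V$)
$B{\left(f,F \right)} = - \frac{1}{8} + \frac{f}{8} + \frac{F}{4 \left(-2 + F\right)}$ ($B{\left(f,F \right)} = - \frac{1}{2} + \frac{\left(\frac{2 F}{-2 + F} + 3\right) + f}{8} = - \frac{1}{2} + \frac{\left(3 + \frac{2 F}{-2 + F}\right) + f}{8} = - \frac{1}{2} + \frac{3 + f + \frac{2 F}{-2 + F}}{8} = - \frac{1}{2} + \left(\frac{3}{8} + \frac{f}{8} + \frac{F}{4 \left(-2 + F\right)}\right) = - \frac{1}{8} + \frac{f}{8} + \frac{F}{4 \left(-2 + F\right)}$)
$B^{2}{\left(h{\left(-2,1 \right)},8 - 7 \right)} = \left(\frac{2 \left(8 - 7\right) + \left(-1 - 2\right) \left(-2 + \left(8 - 7\right)\right)}{8 \left(-2 + \left(8 - 7\right)\right)}\right)^{2} = \left(\frac{2 \cdot 1 - 3 \left(-2 + 1\right)}{8 \left(-2 + 1\right)}\right)^{2} = \left(\frac{2 - -3}{8 \left(-1\right)}\right)^{2} = \left(\frac{1}{8} \left(-1\right) \left(2 + 3\right)\right)^{2} = \left(\frac{1}{8} \left(-1\right) 5\right)^{2} = \left(- \frac{5}{8}\right)^{2} = \frac{25}{64}$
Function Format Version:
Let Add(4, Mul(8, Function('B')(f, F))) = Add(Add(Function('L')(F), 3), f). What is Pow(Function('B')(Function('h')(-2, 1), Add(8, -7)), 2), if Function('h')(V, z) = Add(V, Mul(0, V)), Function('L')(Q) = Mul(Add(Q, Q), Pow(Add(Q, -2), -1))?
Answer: Rational(25, 64) ≈ 0.39063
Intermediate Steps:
Function('L')(Q) = Mul(2, Q, Pow(Add(-2, Q), -1)) (Function('L')(Q) = Mul(Mul(2, Q), Pow(Add(-2, Q), -1)) = Mul(2, Q, Pow(Add(-2, Q), -1)))
Function('h')(V, z) = V (Function('h')(V, z) = Add(V, 0) = V)
Function('B')(f, F) = Add(Rational(-1, 8), Mul(Rational(1, 8), f), Mul(Rational(1, 4), F, Pow(Add(-2, F), -1))) (Function('B')(f, F) = Add(Rational(-1, 2), Mul(Rational(1, 8), Add(Add(Mul(2, F, Pow(Add(-2, F), -1)), 3), f))) = Add(Rational(-1, 2), Mul(Rational(1, 8), Add(Add(3, Mul(2, F, Pow(Add(-2, F), -1))), f))) = Add(Rational(-1, 2), Mul(Rational(1, 8), Add(3, f, Mul(2, F, Pow(Add(-2, F), -1))))) = Add(Rational(-1, 2), Add(Rational(3, 8), Mul(Rational(1, 8), f), Mul(Rational(1, 4), F, Pow(Add(-2, F), -1)))) = Add(Rational(-1, 8), Mul(Rational(1, 8), f), Mul(Rational(1, 4), F, Pow(Add(-2, F), -1))))
Pow(Function('B')(Function('h')(-2, 1), Add(8, -7)), 2) = Pow(Mul(Rational(1, 8), Pow(Add(-2, Add(8, -7)), -1), Add(Mul(2, Add(8, -7)), Mul(Add(-1, -2), Add(-2, Add(8, -7))))), 2) = Pow(Mul(Rational(1, 8), Pow(Add(-2, 1), -1), Add(Mul(2, 1), Mul(-3, Add(-2, 1)))), 2) = Pow(Mul(Rational(1, 8), Pow(-1, -1), Add(2, Mul(-3, -1))), 2) = Pow(Mul(Rational(1, 8), -1, Add(2, 3)), 2) = Pow(Mul(Rational(1, 8), -1, 5), 2) = Pow(Rational(-5, 8), 2) = Rational(25, 64)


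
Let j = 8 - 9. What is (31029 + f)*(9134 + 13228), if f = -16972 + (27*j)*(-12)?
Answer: 321587922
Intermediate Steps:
j = -1
f = -16648 (f = -16972 + (27*(-1))*(-12) = -16972 - 27*(-12) = -16972 + 324 = -16648)
(31029 + f)*(9134 + 13228) = (31029 - 16648)*(9134 + 13228) = 14381*22362 = 321587922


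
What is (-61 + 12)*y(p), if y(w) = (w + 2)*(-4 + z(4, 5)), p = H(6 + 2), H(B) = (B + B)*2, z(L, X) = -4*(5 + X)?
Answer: 73304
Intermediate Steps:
z(L, X) = -20 - 4*X
H(B) = 4*B (H(B) = (2*B)*2 = 4*B)
p = 32 (p = 4*(6 + 2) = 4*8 = 32)
y(w) = -88 - 44*w (y(w) = (w + 2)*(-4 + (-20 - 4*5)) = (2 + w)*(-4 + (-20 - 20)) = (2 + w)*(-4 - 40) = (2 + w)*(-44) = -88 - 44*w)
(-61 + 12)*y(p) = (-61 + 12)*(-88 - 44*32) = -49*(-88 - 1408) = -49*(-1496) = 73304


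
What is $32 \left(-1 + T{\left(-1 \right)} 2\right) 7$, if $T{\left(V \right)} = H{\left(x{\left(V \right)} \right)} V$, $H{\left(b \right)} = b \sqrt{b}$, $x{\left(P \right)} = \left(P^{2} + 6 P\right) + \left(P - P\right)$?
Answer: $-224 + 2240 i \sqrt{5} \approx -224.0 + 5008.8 i$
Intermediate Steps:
$x{\left(P \right)} = P^{2} + 6 P$ ($x{\left(P \right)} = \left(P^{2} + 6 P\right) + 0 = P^{2} + 6 P$)
$H{\left(b \right)} = b^{\frac{3}{2}}$
$T{\left(V \right)} = V \left(V \left(6 + V\right)\right)^{\frac{3}{2}}$ ($T{\left(V \right)} = \left(V \left(6 + V\right)\right)^{\frac{3}{2}} V = V \left(V \left(6 + V\right)\right)^{\frac{3}{2}}$)
$32 \left(-1 + T{\left(-1 \right)} 2\right) 7 = 32 \left(-1 + - \left(- (6 - 1)\right)^{\frac{3}{2}} \cdot 2\right) 7 = 32 \left(-1 + - \left(\left(-1\right) 5\right)^{\frac{3}{2}} \cdot 2\right) 7 = 32 \left(-1 + - \left(-5\right)^{\frac{3}{2}} \cdot 2\right) 7 = 32 \left(-1 + - \left(-5\right) i \sqrt{5} \cdot 2\right) 7 = 32 \left(-1 + 5 i \sqrt{5} \cdot 2\right) 7 = 32 \left(-1 + 10 i \sqrt{5}\right) 7 = \left(-32 + 320 i \sqrt{5}\right) 7 = -224 + 2240 i \sqrt{5}$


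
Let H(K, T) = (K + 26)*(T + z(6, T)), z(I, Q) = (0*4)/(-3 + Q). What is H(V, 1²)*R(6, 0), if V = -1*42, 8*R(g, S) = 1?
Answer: -2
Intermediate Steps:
R(g, S) = ⅛ (R(g, S) = (⅛)*1 = ⅛)
z(I, Q) = 0 (z(I, Q) = 0/(-3 + Q) = 0)
V = -42
H(K, T) = T*(26 + K) (H(K, T) = (K + 26)*(T + 0) = (26 + K)*T = T*(26 + K))
H(V, 1²)*R(6, 0) = (1²*(26 - 42))*(⅛) = (1*(-16))*(⅛) = -16*⅛ = -2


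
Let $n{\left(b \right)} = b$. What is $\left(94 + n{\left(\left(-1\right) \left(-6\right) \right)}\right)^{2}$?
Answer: $10000$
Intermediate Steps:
$\left(94 + n{\left(\left(-1\right) \left(-6\right) \right)}\right)^{2} = \left(94 - -6\right)^{2} = \left(94 + 6\right)^{2} = 100^{2} = 10000$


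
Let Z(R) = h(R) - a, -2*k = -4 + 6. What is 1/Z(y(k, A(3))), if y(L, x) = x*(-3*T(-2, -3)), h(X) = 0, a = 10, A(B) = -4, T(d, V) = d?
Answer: -1/10 ≈ -0.10000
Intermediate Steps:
k = -1 (k = -(-4 + 6)/2 = -1/2*2 = -1)
y(L, x) = 6*x (y(L, x) = x*(-3*(-2)) = x*6 = 6*x)
Z(R) = -10 (Z(R) = 0 - 1*10 = 0 - 10 = -10)
1/Z(y(k, A(3))) = 1/(-10) = -1/10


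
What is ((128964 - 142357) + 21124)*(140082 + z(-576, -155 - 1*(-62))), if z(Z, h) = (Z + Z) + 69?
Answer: 1074601269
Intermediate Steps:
z(Z, h) = 69 + 2*Z (z(Z, h) = 2*Z + 69 = 69 + 2*Z)
((128964 - 142357) + 21124)*(140082 + z(-576, -155 - 1*(-62))) = ((128964 - 142357) + 21124)*(140082 + (69 + 2*(-576))) = (-13393 + 21124)*(140082 + (69 - 1152)) = 7731*(140082 - 1083) = 7731*138999 = 1074601269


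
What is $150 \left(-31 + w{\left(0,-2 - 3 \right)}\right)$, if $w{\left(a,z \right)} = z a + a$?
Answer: $-4650$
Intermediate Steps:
$w{\left(a,z \right)} = a + a z$ ($w{\left(a,z \right)} = a z + a = a + a z$)
$150 \left(-31 + w{\left(0,-2 - 3 \right)}\right) = 150 \left(-31 + 0 \left(1 - 5\right)\right) = 150 \left(-31 + 0 \left(-4\right)\right) = 150 \left(-31 + 0\right) = 150 \left(-31\right) = -4650$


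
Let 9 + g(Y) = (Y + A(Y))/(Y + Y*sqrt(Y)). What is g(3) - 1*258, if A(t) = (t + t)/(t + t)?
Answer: -803/3 + 2*sqrt(3)/3 ≈ -266.51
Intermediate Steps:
A(t) = 1 (A(t) = (2*t)/((2*t)) = (2*t)*(1/(2*t)) = 1)
g(Y) = -9 + (1 + Y)/(Y + Y**(3/2)) (g(Y) = -9 + (Y + 1)/(Y + Y*sqrt(Y)) = -9 + (1 + Y)/(Y + Y**(3/2)))
g(3) - 1*258 = (1 - 27*sqrt(3) - 8*3)/(3 + 3**(3/2)) - 1*258 = (1 - 27*sqrt(3) - 24)/(3 + 3*sqrt(3)) - 258 = (-23 - 27*sqrt(3))/(3 + 3*sqrt(3)) - 258 = -258 + (-23 - 27*sqrt(3))/(3 + 3*sqrt(3))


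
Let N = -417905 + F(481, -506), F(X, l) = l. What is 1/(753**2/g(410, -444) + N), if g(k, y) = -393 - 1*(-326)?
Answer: -67/28600546 ≈ -2.3426e-6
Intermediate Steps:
g(k, y) = -67 (g(k, y) = -393 + 326 = -67)
N = -418411 (N = -417905 - 506 = -418411)
1/(753**2/g(410, -444) + N) = 1/(753**2/(-67) - 418411) = 1/(567009*(-1/67) - 418411) = 1/(-567009/67 - 418411) = 1/(-28600546/67) = -67/28600546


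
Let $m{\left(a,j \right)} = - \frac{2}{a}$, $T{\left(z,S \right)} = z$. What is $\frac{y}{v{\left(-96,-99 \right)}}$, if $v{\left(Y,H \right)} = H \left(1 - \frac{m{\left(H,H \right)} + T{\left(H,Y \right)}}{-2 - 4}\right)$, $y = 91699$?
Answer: $\frac{550194}{9205} \approx 59.771$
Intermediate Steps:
$v{\left(Y,H \right)} = H \left(1 - \frac{1}{3 H} + \frac{H}{6}\right)$ ($v{\left(Y,H \right)} = H \left(1 - \frac{- \frac{2}{H} + H}{-2 - 4}\right) = H \left(1 - \frac{H - \frac{2}{H}}{-6}\right) = H \left(1 - \left(H - \frac{2}{H}\right) \left(- \frac{1}{6}\right)\right) = H \left(1 - \left(- \frac{H}{6} + \frac{1}{3 H}\right)\right) = H \left(1 + \left(- \frac{1}{3 H} + \frac{H}{6}\right)\right) = H \left(1 - \frac{1}{3 H} + \frac{H}{6}\right)$)
$\frac{y}{v{\left(-96,-99 \right)}} = \frac{91699}{- \frac{1}{3} + \frac{1}{6} \left(-99\right) \left(6 - 99\right)} = \frac{91699}{- \frac{1}{3} + \frac{1}{6} \left(-99\right) \left(-93\right)} = \frac{91699}{- \frac{1}{3} + \frac{3069}{2}} = \frac{91699}{\frac{9205}{6}} = 91699 \cdot \frac{6}{9205} = \frac{550194}{9205}$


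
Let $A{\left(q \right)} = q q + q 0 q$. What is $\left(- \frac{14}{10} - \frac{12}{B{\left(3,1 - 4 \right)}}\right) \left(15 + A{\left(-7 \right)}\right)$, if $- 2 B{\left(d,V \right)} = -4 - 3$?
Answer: $- \frac{10816}{35} \approx -309.03$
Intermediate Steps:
$B{\left(d,V \right)} = \frac{7}{2}$ ($B{\left(d,V \right)} = - \frac{-4 - 3}{2} = \left(- \frac{1}{2}\right) \left(-7\right) = \frac{7}{2}$)
$A{\left(q \right)} = q^{2}$ ($A{\left(q \right)} = q^{2} + 0 q = q^{2} + 0 = q^{2}$)
$\left(- \frac{14}{10} - \frac{12}{B{\left(3,1 - 4 \right)}}\right) \left(15 + A{\left(-7 \right)}\right) = \left(- \frac{14}{10} - \frac{12}{\frac{7}{2}}\right) \left(15 + \left(-7\right)^{2}\right) = \left(\left(-14\right) \frac{1}{10} - \frac{24}{7}\right) \left(15 + 49\right) = \left(- \frac{7}{5} - \frac{24}{7}\right) 64 = \left(- \frac{169}{35}\right) 64 = - \frac{10816}{35}$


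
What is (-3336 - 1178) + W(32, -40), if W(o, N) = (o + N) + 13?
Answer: -4509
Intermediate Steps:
W(o, N) = 13 + N + o (W(o, N) = (N + o) + 13 = 13 + N + o)
(-3336 - 1178) + W(32, -40) = (-3336 - 1178) + (13 - 40 + 32) = -4514 + 5 = -4509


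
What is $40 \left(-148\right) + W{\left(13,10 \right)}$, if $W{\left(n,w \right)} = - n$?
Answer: $-5933$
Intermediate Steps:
$40 \left(-148\right) + W{\left(13,10 \right)} = 40 \left(-148\right) - 13 = -5920 - 13 = -5933$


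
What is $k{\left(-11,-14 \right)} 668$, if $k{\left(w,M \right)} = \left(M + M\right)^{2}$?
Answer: $523712$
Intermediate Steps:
$k{\left(w,M \right)} = 4 M^{2}$ ($k{\left(w,M \right)} = \left(2 M\right)^{2} = 4 M^{2}$)
$k{\left(-11,-14 \right)} 668 = 4 \left(-14\right)^{2} \cdot 668 = 4 \cdot 196 \cdot 668 = 784 \cdot 668 = 523712$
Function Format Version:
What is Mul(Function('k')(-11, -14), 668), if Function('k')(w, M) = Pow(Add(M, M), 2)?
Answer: 523712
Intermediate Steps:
Function('k')(w, M) = Mul(4, Pow(M, 2)) (Function('k')(w, M) = Pow(Mul(2, M), 2) = Mul(4, Pow(M, 2)))
Mul(Function('k')(-11, -14), 668) = Mul(Mul(4, Pow(-14, 2)), 668) = Mul(Mul(4, 196), 668) = Mul(784, 668) = 523712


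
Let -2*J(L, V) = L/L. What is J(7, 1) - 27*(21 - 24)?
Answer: 161/2 ≈ 80.500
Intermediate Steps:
J(L, V) = -½ (J(L, V) = -L/(2*L) = -½*1 = -½)
J(7, 1) - 27*(21 - 24) = -½ - 27*(21 - 24) = -½ - 27*(-3) = -½ + 81 = 161/2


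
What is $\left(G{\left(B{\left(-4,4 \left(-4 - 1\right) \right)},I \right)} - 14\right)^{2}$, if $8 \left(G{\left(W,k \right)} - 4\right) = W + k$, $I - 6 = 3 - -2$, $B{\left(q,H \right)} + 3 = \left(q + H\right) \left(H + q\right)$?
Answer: $3969$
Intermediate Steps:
$B{\left(q,H \right)} = -3 + \left(H + q\right)^{2}$ ($B{\left(q,H \right)} = -3 + \left(q + H\right) \left(H + q\right) = -3 + \left(H + q\right) \left(H + q\right) = -3 + \left(H + q\right)^{2}$)
$I = 11$ ($I = 6 + \left(3 - -2\right) = 6 + \left(3 + 2\right) = 6 + 5 = 11$)
$G{\left(W,k \right)} = 4 + \frac{W}{8} + \frac{k}{8}$ ($G{\left(W,k \right)} = 4 + \frac{W + k}{8} = 4 + \left(\frac{W}{8} + \frac{k}{8}\right) = 4 + \frac{W}{8} + \frac{k}{8}$)
$\left(G{\left(B{\left(-4,4 \left(-4 - 1\right) \right)},I \right)} - 14\right)^{2} = \left(\left(4 + \frac{-3 + \left(4 \left(-4 - 1\right) - 4\right)^{2}}{8} + \frac{1}{8} \cdot 11\right) - 14\right)^{2} = \left(\left(4 + \frac{-3 + \left(4 \left(-5\right) - 4\right)^{2}}{8} + \frac{11}{8}\right) - 14\right)^{2} = \left(\left(4 + \frac{-3 + \left(-20 - 4\right)^{2}}{8} + \frac{11}{8}\right) - 14\right)^{2} = \left(\left(4 + \frac{-3 + \left(-24\right)^{2}}{8} + \frac{11}{8}\right) - 14\right)^{2} = \left(\left(4 + \frac{-3 + 576}{8} + \frac{11}{8}\right) - 14\right)^{2} = \left(\left(4 + \frac{1}{8} \cdot 573 + \frac{11}{8}\right) - 14\right)^{2} = \left(\left(4 + \frac{573}{8} + \frac{11}{8}\right) - 14\right)^{2} = \left(77 - 14\right)^{2} = 63^{2} = 3969$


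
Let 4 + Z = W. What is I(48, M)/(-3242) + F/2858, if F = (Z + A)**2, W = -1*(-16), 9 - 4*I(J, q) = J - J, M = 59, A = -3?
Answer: 512343/18531272 ≈ 0.027647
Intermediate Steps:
I(J, q) = 9/4 (I(J, q) = 9/4 - (J - J)/4 = 9/4 - 1/4*0 = 9/4 + 0 = 9/4)
W = 16
Z = 12 (Z = -4 + 16 = 12)
F = 81 (F = (12 - 3)**2 = 9**2 = 81)
I(48, M)/(-3242) + F/2858 = (9/4)/(-3242) + 81/2858 = (9/4)*(-1/3242) + 81*(1/2858) = -9/12968 + 81/2858 = 512343/18531272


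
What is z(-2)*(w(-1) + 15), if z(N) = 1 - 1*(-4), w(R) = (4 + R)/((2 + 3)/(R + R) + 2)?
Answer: 45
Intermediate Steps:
w(R) = (4 + R)/(2 + 5/(2*R)) (w(R) = (4 + R)/(5/((2*R)) + 2) = (4 + R)/(5*(1/(2*R)) + 2) = (4 + R)/(5/(2*R) + 2) = (4 + R)/(2 + 5/(2*R)))
z(N) = 5 (z(N) = 1 + 4 = 5)
z(-2)*(w(-1) + 15) = 5*(2*(-1)*(4 - 1)/(5 + 4*(-1)) + 15) = 5*(2*(-1)*3/(5 - 4) + 15) = 5*(2*(-1)*3/1 + 15) = 5*(2*(-1)*1*3 + 15) = 5*(-6 + 15) = 5*9 = 45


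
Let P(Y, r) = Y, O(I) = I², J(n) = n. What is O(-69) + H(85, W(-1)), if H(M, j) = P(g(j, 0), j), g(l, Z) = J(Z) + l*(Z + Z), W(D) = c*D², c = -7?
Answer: 4761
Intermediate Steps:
W(D) = -7*D²
g(l, Z) = Z + 2*Z*l (g(l, Z) = Z + l*(Z + Z) = Z + l*(2*Z) = Z + 2*Z*l)
H(M, j) = 0 (H(M, j) = 0*(1 + 2*j) = 0)
O(-69) + H(85, W(-1)) = (-69)² + 0 = 4761 + 0 = 4761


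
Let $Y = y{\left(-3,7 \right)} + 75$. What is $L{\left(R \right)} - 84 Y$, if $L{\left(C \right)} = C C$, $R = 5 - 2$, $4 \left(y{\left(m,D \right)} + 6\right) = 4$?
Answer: $-5871$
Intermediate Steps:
$y{\left(m,D \right)} = -5$ ($y{\left(m,D \right)} = -6 + \frac{1}{4} \cdot 4 = -6 + 1 = -5$)
$Y = 70$ ($Y = -5 + 75 = 70$)
$R = 3$ ($R = 5 - 2 = 3$)
$L{\left(C \right)} = C^{2}$
$L{\left(R \right)} - 84 Y = 3^{2} - 5880 = 9 - 5880 = -5871$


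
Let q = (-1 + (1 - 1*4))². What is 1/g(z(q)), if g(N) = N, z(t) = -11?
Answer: -1/11 ≈ -0.090909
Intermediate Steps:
q = 16 (q = (-1 + (1 - 4))² = (-1 - 3)² = (-4)² = 16)
1/g(z(q)) = 1/(-11) = -1/11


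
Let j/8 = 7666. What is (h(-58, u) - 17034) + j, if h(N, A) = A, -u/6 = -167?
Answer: 45296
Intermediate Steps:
u = 1002 (u = -6*(-167) = 1002)
j = 61328 (j = 8*7666 = 61328)
(h(-58, u) - 17034) + j = (1002 - 17034) + 61328 = -16032 + 61328 = 45296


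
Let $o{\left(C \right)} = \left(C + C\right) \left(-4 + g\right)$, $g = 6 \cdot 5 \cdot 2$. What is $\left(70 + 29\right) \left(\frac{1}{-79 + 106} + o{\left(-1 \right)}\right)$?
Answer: $- \frac{33253}{3} \approx -11084.0$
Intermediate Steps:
$g = 60$ ($g = 30 \cdot 2 = 60$)
$o{\left(C \right)} = 112 C$ ($o{\left(C \right)} = \left(C + C\right) \left(-4 + 60\right) = 2 C 56 = 112 C$)
$\left(70 + 29\right) \left(\frac{1}{-79 + 106} + o{\left(-1 \right)}\right) = \left(70 + 29\right) \left(\frac{1}{-79 + 106} + 112 \left(-1\right)\right) = 99 \left(\frac{1}{27} - 112\right) = 99 \left(- \frac{3023}{27}\right) = - \frac{33253}{3}$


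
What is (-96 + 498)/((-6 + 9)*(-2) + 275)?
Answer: 402/269 ≈ 1.4944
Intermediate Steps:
(-96 + 498)/((-6 + 9)*(-2) + 275) = 402/(3*(-2) + 275) = 402/(-6 + 275) = 402/269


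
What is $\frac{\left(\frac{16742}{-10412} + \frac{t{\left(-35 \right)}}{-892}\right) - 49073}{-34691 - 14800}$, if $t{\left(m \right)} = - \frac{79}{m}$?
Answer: $\frac{3988080610127}{4021918779060} \approx 0.99159$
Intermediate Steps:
$\frac{\left(\frac{16742}{-10412} + \frac{t{\left(-35 \right)}}{-892}\right) - 49073}{-34691 - 14800} = \frac{\left(\frac{16742}{-10412} + \frac{\left(-79\right) \frac{1}{-35}}{-892}\right) - 49073}{-34691 - 14800} = \frac{\left(16742 \left(- \frac{1}{10412}\right) + \left(-79\right) \left(- \frac{1}{35}\right) \left(- \frac{1}{892}\right)\right) - 49073}{-49491} = \left(\left(- \frac{8371}{5206} + \frac{79}{35} \left(- \frac{1}{892}\right)\right) - 49073\right) \left(- \frac{1}{49491}\right) = \left(\left(- \frac{8371}{5206} - \frac{79}{31220}\right) - 49073\right) \left(- \frac{1}{49491}\right) = \left(- \frac{130876947}{81265660} - 49073\right) \left(- \frac{1}{49491}\right) = \left(- \frac{3988080610127}{81265660}\right) \left(- \frac{1}{49491}\right) = \frac{3988080610127}{4021918779060}$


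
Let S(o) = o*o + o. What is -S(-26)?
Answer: -650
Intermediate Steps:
S(o) = o + o² (S(o) = o² + o = o + o²)
-S(-26) = -(-26)*(1 - 26) = -(-26)*(-25) = -1*650 = -650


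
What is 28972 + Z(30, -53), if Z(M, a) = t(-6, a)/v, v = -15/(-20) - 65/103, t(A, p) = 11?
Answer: 1424160/49 ≈ 29065.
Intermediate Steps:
v = 49/412 (v = -15*(-1/20) - 65*1/103 = ¾ - 65/103 = 49/412 ≈ 0.11893)
Z(M, a) = 4532/49 (Z(M, a) = 11/(49/412) = 11*(412/49) = 4532/49)
28972 + Z(30, -53) = 28972 + 4532/49 = 1424160/49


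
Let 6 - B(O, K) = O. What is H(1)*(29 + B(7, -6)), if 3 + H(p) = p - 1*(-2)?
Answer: 0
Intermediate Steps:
B(O, K) = 6 - O
H(p) = -1 + p (H(p) = -3 + (p - 1*(-2)) = -3 + (p + 2) = -3 + (2 + p) = -1 + p)
H(1)*(29 + B(7, -6)) = (-1 + 1)*(29 + (6 - 1*7)) = 0*(29 + (6 - 7)) = 0*(29 - 1) = 0*28 = 0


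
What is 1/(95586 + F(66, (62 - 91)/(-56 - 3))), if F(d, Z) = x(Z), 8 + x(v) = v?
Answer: 59/5639131 ≈ 1.0463e-5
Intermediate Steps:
x(v) = -8 + v
F(d, Z) = -8 + Z
1/(95586 + F(66, (62 - 91)/(-56 - 3))) = 1/(95586 + (-8 + (62 - 91)/(-56 - 3))) = 1/(95586 + (-8 - 29/(-59))) = 1/(95586 + (-8 - 29*(-1/59))) = 1/(95586 + (-8 + 29/59)) = 1/(95586 - 443/59) = 1/(5639131/59) = 59/5639131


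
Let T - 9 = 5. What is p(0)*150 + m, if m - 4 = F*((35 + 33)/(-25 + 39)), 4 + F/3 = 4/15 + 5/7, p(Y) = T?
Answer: 504702/245 ≈ 2060.0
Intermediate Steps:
T = 14 (T = 9 + 5 = 14)
p(Y) = 14
F = -317/35 (F = -12 + 3*(4/15 + 5/7) = -12 + 3*(103/105) = -12 + 103/35 = -317/35 ≈ -9.0571)
m = -9798/245 (m = 4 - 317*(35 + 33)/(35*(-25 + 39)) = 4 - 21556/(35*14) = 4 - 317/35*34/7 = 4 - 10778/245 = -9798/245 ≈ -39.992)
p(0)*150 + m = 14*150 - 9798/245 = 2100 - 9798/245 = 504702/245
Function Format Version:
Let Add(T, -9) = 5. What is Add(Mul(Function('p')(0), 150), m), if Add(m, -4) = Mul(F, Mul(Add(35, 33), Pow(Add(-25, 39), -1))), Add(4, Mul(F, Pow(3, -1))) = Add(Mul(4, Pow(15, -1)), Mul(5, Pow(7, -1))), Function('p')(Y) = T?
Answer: Rational(504702, 245) ≈ 2060.0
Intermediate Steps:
T = 14 (T = Add(9, 5) = 14)
Function('p')(Y) = 14
F = Rational(-317, 35) (F = Add(-12, Mul(3, Add(Mul(4, Pow(15, -1)), Mul(5, Pow(7, -1))))) = Add(-12, Mul(3, Add(Mul(4, Rational(1, 15)), Mul(5, Rational(1, 7))))) = Add(-12, Mul(3, Add(Rational(4, 15), Rational(5, 7)))) = Add(-12, Mul(3, Rational(103, 105))) = Add(-12, Rational(103, 35)) = Rational(-317, 35) ≈ -9.0571)
m = Rational(-9798, 245) (m = Add(4, Mul(Rational(-317, 35), Mul(Add(35, 33), Pow(Add(-25, 39), -1)))) = Add(4, Mul(Rational(-317, 35), Mul(68, Pow(14, -1)))) = Add(4, Mul(Rational(-317, 35), Mul(68, Rational(1, 14)))) = Add(4, Mul(Rational(-317, 35), Rational(34, 7))) = Add(4, Rational(-10778, 245)) = Rational(-9798, 245) ≈ -39.992)
Add(Mul(Function('p')(0), 150), m) = Add(Mul(14, 150), Rational(-9798, 245)) = Add(2100, Rational(-9798, 245)) = Rational(504702, 245)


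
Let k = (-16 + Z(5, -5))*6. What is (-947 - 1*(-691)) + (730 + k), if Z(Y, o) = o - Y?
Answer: 318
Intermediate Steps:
k = -156 (k = (-16 + (-5 - 1*5))*6 = (-16 + (-5 - 5))*6 = (-16 - 10)*6 = -26*6 = -156)
(-947 - 1*(-691)) + (730 + k) = (-947 - 1*(-691)) + (730 - 156) = (-947 + 691) + 574 = -256 + 574 = 318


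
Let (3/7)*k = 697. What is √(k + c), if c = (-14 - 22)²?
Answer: √26301/3 ≈ 54.059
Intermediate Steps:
c = 1296 (c = (-36)² = 1296)
k = 4879/3 (k = (7/3)*697 = 4879/3 ≈ 1626.3)
√(k + c) = √(4879/3 + 1296) = √(8767/3) = √26301/3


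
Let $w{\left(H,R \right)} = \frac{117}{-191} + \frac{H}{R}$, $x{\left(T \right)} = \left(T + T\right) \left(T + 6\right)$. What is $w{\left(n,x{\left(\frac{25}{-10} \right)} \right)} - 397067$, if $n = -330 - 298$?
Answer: $- \frac{2654157094}{6685} \approx -3.9703 \cdot 10^{5}$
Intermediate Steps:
$x{\left(T \right)} = 2 T \left(6 + T\right)$
$n = -628$ ($n = -330 - 298 = -628$)
$w{\left(H,R \right)} = - \frac{117}{191} + \frac{H}{R}$ ($w{\left(H,R \right)} = 117 \left(- \frac{1}{191}\right) + \frac{H}{R} = - \frac{117}{191} + \frac{H}{R}$)
$w{\left(n,x{\left(\frac{25}{-10} \right)} \right)} - 397067 = \left(- \frac{117}{191} - \frac{628}{2 \frac{25}{-10} \left(6 + \frac{25}{-10}\right)}\right) - 397067 = \left(- \frac{117}{191} - \frac{628}{2 \cdot 25 \left(- \frac{1}{10}\right) \left(6 + 25 \left(- \frac{1}{10}\right)\right)}\right) - 397067 = \left(- \frac{117}{191} - \frac{628}{2 \left(- \frac{5}{2}\right) \left(6 - \frac{5}{2}\right)}\right) - 397067 = \left(- \frac{117}{191} - \frac{628}{2 \left(- \frac{5}{2}\right) \frac{7}{2}}\right) - 397067 = \left(- \frac{117}{191} - \frac{628}{- \frac{35}{2}}\right) - 397067 = \left(- \frac{117}{191} - - \frac{1256}{35}\right) - 397067 = \left(- \frac{117}{191} + \frac{1256}{35}\right) - 397067 = \frac{235801}{6685} - 397067 = - \frac{2654157094}{6685}$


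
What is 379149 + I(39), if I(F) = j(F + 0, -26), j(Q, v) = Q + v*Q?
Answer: 378174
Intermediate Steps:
j(Q, v) = Q + Q*v
I(F) = -25*F (I(F) = (F + 0)*(1 - 26) = F*(-25) = -25*F)
379149 + I(39) = 379149 - 25*39 = 379149 - 975 = 378174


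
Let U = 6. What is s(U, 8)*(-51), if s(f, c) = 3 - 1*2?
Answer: -51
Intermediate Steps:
s(f, c) = 1 (s(f, c) = 3 - 2 = 1)
s(U, 8)*(-51) = 1*(-51) = -51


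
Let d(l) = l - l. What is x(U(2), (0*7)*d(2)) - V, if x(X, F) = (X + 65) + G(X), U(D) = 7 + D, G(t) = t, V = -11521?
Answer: 11604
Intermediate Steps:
d(l) = 0
x(X, F) = 65 + 2*X (x(X, F) = (X + 65) + X = (65 + X) + X = 65 + 2*X)
x(U(2), (0*7)*d(2)) - V = (65 + 2*(7 + 2)) - 1*(-11521) = (65 + 2*9) + 11521 = (65 + 18) + 11521 = 83 + 11521 = 11604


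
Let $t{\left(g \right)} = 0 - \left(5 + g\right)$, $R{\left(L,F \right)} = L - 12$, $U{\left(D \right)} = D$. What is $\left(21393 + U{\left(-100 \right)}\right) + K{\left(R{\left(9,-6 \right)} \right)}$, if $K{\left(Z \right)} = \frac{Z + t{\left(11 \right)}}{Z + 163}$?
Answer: $\frac{3406861}{160} \approx 21293.0$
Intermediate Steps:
$R{\left(L,F \right)} = -12 + L$
$t{\left(g \right)} = -5 - g$
$K{\left(Z \right)} = \frac{-16 + Z}{163 + Z}$ ($K{\left(Z \right)} = \frac{Z - 16}{Z + 163} = \frac{Z - 16}{163 + Z} = \frac{-16 + Z}{163 + Z}$)
$\left(21393 + U{\left(-100 \right)}\right) + K{\left(R{\left(9,-6 \right)} \right)} = \left(21393 - 100\right) + \frac{-16 + \left(-12 + 9\right)}{163 + \left(-12 + 9\right)} = 21293 + \frac{-16 - 3}{163 - 3} = 21293 + \frac{1}{160} \left(-19\right) = 21293 - \frac{19}{160} = \frac{3406861}{160}$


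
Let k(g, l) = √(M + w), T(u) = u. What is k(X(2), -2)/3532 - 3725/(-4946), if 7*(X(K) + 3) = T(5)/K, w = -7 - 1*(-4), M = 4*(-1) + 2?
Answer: 3725/4946 + I*√5/3532 ≈ 0.75313 + 0.00063309*I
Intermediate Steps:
M = -2 (M = -4 + 2 = -2)
w = -3 (w = -7 + 4 = -3)
X(K) = -3 + 5/(7*K) (X(K) = -3 + (5/K)/7 = -3 + 5/(7*K))
k(g, l) = I*√5 (k(g, l) = √(-2 - 3) = √(-5) = I*√5)
k(X(2), -2)/3532 - 3725/(-4946) = (I*√5)/3532 - 3725/(-4946) = (I*√5)*(1/3532) - 3725*(-1/4946) = I*√5/3532 + 3725/4946 = 3725/4946 + I*√5/3532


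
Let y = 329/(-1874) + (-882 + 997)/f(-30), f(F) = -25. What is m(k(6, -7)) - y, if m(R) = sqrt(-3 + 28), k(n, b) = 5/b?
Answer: 91597/9370 ≈ 9.7756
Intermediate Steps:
m(R) = 5 (m(R) = sqrt(25) = 5)
y = -44747/9370 (y = 329/(-1874) + (-882 + 997)/(-25) = 329*(-1/1874) + 115*(-1/25) = -329/1874 - 23/5 = -44747/9370 ≈ -4.7756)
m(k(6, -7)) - y = 5 - 1*(-44747/9370) = 5 + 44747/9370 = 91597/9370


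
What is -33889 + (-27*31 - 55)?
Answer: -34781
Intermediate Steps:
-33889 + (-27*31 - 55) = -33889 + (-837 - 55) = -33889 - 892 = -34781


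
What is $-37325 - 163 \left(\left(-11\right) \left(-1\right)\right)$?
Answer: $-39118$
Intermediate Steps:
$-37325 - 163 \left(\left(-11\right) \left(-1\right)\right) = -37325 - 1793 = -39118$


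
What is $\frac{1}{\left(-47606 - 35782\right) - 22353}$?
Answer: $- \frac{1}{105741} \approx -9.4571 \cdot 10^{-6}$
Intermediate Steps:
$\frac{1}{\left(-47606 - 35782\right) - 22353} = \frac{1}{-83388 - 22353} = \frac{1}{-105741} = - \frac{1}{105741}$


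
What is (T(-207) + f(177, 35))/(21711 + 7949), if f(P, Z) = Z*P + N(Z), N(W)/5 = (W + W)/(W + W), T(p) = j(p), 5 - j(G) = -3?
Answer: 1552/7415 ≈ 0.20931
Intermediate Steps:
j(G) = 8 (j(G) = 5 - 1*(-3) = 5 + 3 = 8)
T(p) = 8
N(W) = 5 (N(W) = 5*((W + W)/(W + W)) = 5*((2*W)/((2*W))) = 5*((2*W)*(1/(2*W))) = 5*1 = 5)
f(P, Z) = 5 + P*Z (f(P, Z) = Z*P + 5 = P*Z + 5 = 5 + P*Z)
(T(-207) + f(177, 35))/(21711 + 7949) = (8 + (5 + 177*35))/(21711 + 7949) = (8 + (5 + 6195))/29660 = (8 + 6200)*(1/29660) = 6208*(1/29660) = 1552/7415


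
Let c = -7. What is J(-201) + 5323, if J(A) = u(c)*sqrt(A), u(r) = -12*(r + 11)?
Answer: 5323 - 48*I*sqrt(201) ≈ 5323.0 - 680.52*I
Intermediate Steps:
u(r) = -132 - 12*r (u(r) = -12*(11 + r) = -132 - 12*r)
J(A) = -48*sqrt(A) (J(A) = (-132 - 12*(-7))*sqrt(A) = (-132 + 84)*sqrt(A) = -48*sqrt(A))
J(-201) + 5323 = -48*I*sqrt(201) + 5323 = 5323 - 48*I*sqrt(201)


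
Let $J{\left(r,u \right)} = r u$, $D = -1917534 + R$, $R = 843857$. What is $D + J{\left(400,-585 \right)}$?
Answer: $-1307677$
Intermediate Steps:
$D = -1073677$ ($D = -1917534 + 843857 = -1073677$)
$D + J{\left(400,-585 \right)} = -1073677 + 400 \left(-585\right) = -1073677 - 234000 = -1307677$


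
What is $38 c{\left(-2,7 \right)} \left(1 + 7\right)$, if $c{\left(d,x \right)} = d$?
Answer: $-608$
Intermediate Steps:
$38 c{\left(-2,7 \right)} \left(1 + 7\right) = 38 \left(-2\right) \left(1 + 7\right) = \left(-76\right) 8 = -608$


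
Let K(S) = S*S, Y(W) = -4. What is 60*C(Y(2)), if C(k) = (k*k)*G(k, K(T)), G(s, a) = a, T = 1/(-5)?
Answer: 192/5 ≈ 38.400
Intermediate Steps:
T = -⅕ ≈ -0.20000
K(S) = S²
C(k) = k²/25 (C(k) = (k*k)*(-⅕)² = k²*(1/25) = k²/25)
60*C(Y(2)) = 60*((1/25)*(-4)²) = 60*((1/25)*16) = 60*(16/25) = 192/5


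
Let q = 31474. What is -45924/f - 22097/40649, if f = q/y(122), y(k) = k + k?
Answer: -228093030961/639693313 ≈ -356.57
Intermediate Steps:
y(k) = 2*k
f = 15737/122 (f = 31474/((2*122)) = 31474/244 = 31474*(1/244) = 15737/122 ≈ 128.99)
-45924/f - 22097/40649 = -45924/15737/122 - 22097/40649 = -45924*122/15737 - 22097*1/40649 = -5602728/15737 - 22097/40649 = -228093030961/639693313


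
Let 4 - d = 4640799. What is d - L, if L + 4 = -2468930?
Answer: -2171861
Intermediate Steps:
L = -2468934 (L = -4 - 2468930 = -2468934)
d = -4640795 (d = 4 - 1*4640799 = 4 - 4640799 = -4640795)
d - L = -4640795 - 1*(-2468934) = -4640795 + 2468934 = -2171861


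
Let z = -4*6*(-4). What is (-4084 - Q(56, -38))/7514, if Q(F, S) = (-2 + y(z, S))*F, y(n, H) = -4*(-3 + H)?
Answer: -506/289 ≈ -1.7509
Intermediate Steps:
z = 96 (z = -24*(-4) = 96)
y(n, H) = 12 - 4*H
Q(F, S) = F*(10 - 4*S) (Q(F, S) = (-2 + (12 - 4*S))*F = (10 - 4*S)*F = F*(10 - 4*S))
(-4084 - Q(56, -38))/7514 = (-4084 - 2*56*(5 - 2*(-38)))/7514 = (-4084 - 2*56*(5 + 76))*(1/7514) = (-4084 - 2*56*81)*(1/7514) = (-4084 - 1*9072)*(1/7514) = (-4084 - 9072)*(1/7514) = -13156*1/7514 = -506/289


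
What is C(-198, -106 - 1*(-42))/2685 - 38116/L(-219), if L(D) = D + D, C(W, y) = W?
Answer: 17042456/196005 ≈ 86.949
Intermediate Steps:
L(D) = 2*D
C(-198, -106 - 1*(-42))/2685 - 38116/L(-219) = -198/2685 - 38116/(2*(-219)) = -198*1/2685 - 38116/(-438) = -66/895 - 38116*(-1/438) = -66/895 + 19058/219 = 17042456/196005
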